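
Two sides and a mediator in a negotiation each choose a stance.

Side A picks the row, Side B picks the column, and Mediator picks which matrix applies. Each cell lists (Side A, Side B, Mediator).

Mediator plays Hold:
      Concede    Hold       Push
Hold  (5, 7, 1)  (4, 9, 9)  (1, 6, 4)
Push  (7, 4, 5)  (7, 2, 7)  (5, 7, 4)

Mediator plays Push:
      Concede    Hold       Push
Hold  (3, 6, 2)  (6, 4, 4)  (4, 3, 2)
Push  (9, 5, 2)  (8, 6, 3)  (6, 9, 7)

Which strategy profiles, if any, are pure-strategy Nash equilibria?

For each player, find the best response to each opponent profile; mutual best responses are the pure NE.
Side A against (Concede, Hold): payoffs 5, 7 → best response Push.
Side A against (Concede, Push): payoffs 3, 9 → best response Push.
Side A against (Hold, Hold): payoffs 4, 7 → best response Push.
Side A against (Hold, Push): payoffs 6, 8 → best response Push.
Side A against (Push, Hold): payoffs 1, 5 → best response Push.
Side A against (Push, Push): payoffs 4, 6 → best response Push.
Side B against (Hold, Hold): payoffs 7, 9, 6 → best response Hold.
Side B against (Hold, Push): payoffs 6, 4, 3 → best response Concede.
Side B against (Push, Hold): payoffs 4, 2, 7 → best response Push.
Side B against (Push, Push): payoffs 5, 6, 9 → best response Push.
Mediator against (Hold, Concede): payoffs 1, 2 → best response Push.
Mediator against (Hold, Hold): payoffs 9, 4 → best response Hold.
Mediator against (Hold, Push): payoffs 4, 2 → best response Hold.
Mediator against (Push, Concede): payoffs 5, 2 → best response Hold.
Mediator against (Push, Hold): payoffs 7, 3 → best response Hold.
Mediator against (Push, Push): payoffs 4, 7 → best response Push.
Mutual best responses: (Push, Push, Push).

Pure NE: (Push, Push, Push)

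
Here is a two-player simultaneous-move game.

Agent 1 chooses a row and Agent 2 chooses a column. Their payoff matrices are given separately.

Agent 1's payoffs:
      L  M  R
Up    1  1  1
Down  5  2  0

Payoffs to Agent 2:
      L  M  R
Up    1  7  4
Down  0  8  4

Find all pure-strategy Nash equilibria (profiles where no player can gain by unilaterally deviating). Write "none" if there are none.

(Down, M)

Check each profile: it is a Nash equilibrium iff no player can strictly gain by switching unilaterally.
(Up, L): Agent 1 can switch to Down (1 → 5). Not NE.
(Up, M): Agent 1 can switch to Down (1 → 2). Not NE.
(Up, R): Agent 2 can switch to M (4 → 7). Not NE.
(Down, L): Agent 2 can switch to M (0 → 8). Not NE.
(Down, M): Agent 1 gets 2, best alternative 1; Agent 2 gets 8, best alternative 4. No profitable deviation — NE.
(Down, R): Agent 1 can switch to Up (0 → 1). Not NE.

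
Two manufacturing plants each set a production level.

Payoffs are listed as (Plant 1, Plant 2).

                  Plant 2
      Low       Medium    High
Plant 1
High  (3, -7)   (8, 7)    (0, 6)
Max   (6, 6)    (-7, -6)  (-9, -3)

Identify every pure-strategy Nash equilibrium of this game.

The pure Nash equilibria are (High, Medium); (Max, Low).

For each player, find the best response to each opponent profile; mutual best responses are the pure NE.
Plant 1 against Low: payoffs 3, 6 → best response Max.
Plant 1 against Medium: payoffs 8, -7 → best response High.
Plant 1 against High: payoffs 0, -9 → best response High.
Plant 2 against High: payoffs -7, 7, 6 → best response Medium.
Plant 2 against Max: payoffs 6, -6, -3 → best response Low.
Mutual best responses: (High, Medium); (Max, Low).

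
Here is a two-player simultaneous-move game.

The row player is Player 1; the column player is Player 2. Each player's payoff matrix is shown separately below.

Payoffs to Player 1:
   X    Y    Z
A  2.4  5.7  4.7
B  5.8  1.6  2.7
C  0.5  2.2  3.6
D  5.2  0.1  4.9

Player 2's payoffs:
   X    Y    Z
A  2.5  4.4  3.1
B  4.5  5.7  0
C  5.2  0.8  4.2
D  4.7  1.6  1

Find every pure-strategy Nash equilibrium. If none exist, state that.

Mark each player's best response to every combination of opponents' strategies; a profile where every player is best-responding is a pure Nash equilibrium.
Player 1 against X: payoffs 2.4, 5.8, 0.5, 5.2 → best response B.
Player 1 against Y: payoffs 5.7, 1.6, 2.2, 0.1 → best response A.
Player 1 against Z: payoffs 4.7, 2.7, 3.6, 4.9 → best response D.
Player 2 against A: payoffs 2.5, 4.4, 3.1 → best response Y.
Player 2 against B: payoffs 4.5, 5.7, 0 → best response Y.
Player 2 against C: payoffs 5.2, 0.8, 4.2 → best response X.
Player 2 against D: payoffs 4.7, 1.6, 1 → best response X.
Mutual best responses: (A, Y).

The unique pure-strategy Nash equilibrium is (A, Y).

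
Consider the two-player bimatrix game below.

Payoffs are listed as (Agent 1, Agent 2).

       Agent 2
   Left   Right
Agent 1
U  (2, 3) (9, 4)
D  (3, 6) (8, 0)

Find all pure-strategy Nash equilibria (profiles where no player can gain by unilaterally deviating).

Mark each player's best response to every combination of opponents' strategies; a profile where every player is best-responding is a pure Nash equilibrium.
Agent 1 against Left: payoffs 2, 3 → best response D.
Agent 1 against Right: payoffs 9, 8 → best response U.
Agent 2 against U: payoffs 3, 4 → best response Right.
Agent 2 against D: payoffs 6, 0 → best response Left.
Mutual best responses: (U, Right); (D, Left).

Pure-strategy Nash equilibria: (U, Right); (D, Left)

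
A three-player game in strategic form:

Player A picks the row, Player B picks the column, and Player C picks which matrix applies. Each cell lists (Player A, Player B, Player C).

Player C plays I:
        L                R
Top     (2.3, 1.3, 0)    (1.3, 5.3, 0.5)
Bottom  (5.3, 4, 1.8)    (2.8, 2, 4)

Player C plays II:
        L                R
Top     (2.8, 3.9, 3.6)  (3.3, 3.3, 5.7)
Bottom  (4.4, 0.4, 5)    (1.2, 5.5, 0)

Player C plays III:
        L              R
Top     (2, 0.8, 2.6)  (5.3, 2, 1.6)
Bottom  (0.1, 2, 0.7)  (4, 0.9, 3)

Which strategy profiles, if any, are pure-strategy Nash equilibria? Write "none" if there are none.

(Top, L, I): Player A can switch to Bottom (2.3 → 5.3). Not NE.
(Top, L, II): Player A can switch to Bottom (2.8 → 4.4). Not NE.
(Top, L, III): Player B can switch to R (0.8 → 2). Not NE.
(Top, R, I): Player A can switch to Bottom (1.3 → 2.8). Not NE.
(Top, R, II): Player B can switch to L (3.3 → 3.9). Not NE.
(Top, R, III): Player C can switch to II (1.6 → 5.7). Not NE.
(Bottom, L, I): Player C can switch to II (1.8 → 5). Not NE.
(Bottom, L, II): Player B can switch to R (0.4 → 5.5). Not NE.
(Bottom, L, III): Player A can switch to Top (0.1 → 2). Not NE.
(Bottom, R, I): Player B can switch to L (2 → 4). Not NE.
(Bottom, R, II): Player A can switch to Top (1.2 → 3.3). Not NE.
(Bottom, R, III): Player A can switch to Top (4 → 5.3). Not NE.

There is no pure-strategy Nash equilibrium.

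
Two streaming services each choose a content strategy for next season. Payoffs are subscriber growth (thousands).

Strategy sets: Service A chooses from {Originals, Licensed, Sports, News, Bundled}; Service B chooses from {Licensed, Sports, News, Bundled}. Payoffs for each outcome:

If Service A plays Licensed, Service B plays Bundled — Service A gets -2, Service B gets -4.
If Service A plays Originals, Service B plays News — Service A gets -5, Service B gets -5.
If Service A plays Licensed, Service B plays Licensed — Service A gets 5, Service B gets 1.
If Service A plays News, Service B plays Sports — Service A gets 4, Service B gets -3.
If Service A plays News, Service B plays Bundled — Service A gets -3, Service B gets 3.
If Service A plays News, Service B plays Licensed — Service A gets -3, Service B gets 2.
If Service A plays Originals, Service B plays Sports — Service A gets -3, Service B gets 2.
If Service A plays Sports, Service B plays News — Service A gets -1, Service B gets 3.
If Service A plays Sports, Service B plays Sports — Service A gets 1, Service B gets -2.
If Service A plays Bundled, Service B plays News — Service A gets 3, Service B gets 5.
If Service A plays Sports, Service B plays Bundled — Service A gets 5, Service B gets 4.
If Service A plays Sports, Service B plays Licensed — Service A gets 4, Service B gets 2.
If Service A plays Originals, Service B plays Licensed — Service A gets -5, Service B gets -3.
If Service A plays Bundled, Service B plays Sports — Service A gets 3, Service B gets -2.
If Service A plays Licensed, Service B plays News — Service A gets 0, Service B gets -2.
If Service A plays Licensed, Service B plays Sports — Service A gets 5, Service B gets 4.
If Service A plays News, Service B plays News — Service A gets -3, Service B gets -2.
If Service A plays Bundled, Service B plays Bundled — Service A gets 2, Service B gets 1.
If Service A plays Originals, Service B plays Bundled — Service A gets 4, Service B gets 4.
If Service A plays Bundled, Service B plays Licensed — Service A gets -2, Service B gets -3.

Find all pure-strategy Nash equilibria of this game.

Service A against Licensed: payoffs -5, 5, 4, -3, -2 → best response Licensed.
Service A against Sports: payoffs -3, 5, 1, 4, 3 → best response Licensed.
Service A against News: payoffs -5, 0, -1, -3, 3 → best response Bundled.
Service A against Bundled: payoffs 4, -2, 5, -3, 2 → best response Sports.
Service B against Originals: payoffs -3, 2, -5, 4 → best response Bundled.
Service B against Licensed: payoffs 1, 4, -2, -4 → best response Sports.
Service B against Sports: payoffs 2, -2, 3, 4 → best response Bundled.
Service B against News: payoffs 2, -3, -2, 3 → best response Bundled.
Service B against Bundled: payoffs -3, -2, 5, 1 → best response News.
Mutual best responses: (Licensed, Sports); (Sports, Bundled); (Bundled, News).

Pure-strategy Nash equilibria: (Licensed, Sports), (Sports, Bundled), (Bundled, News)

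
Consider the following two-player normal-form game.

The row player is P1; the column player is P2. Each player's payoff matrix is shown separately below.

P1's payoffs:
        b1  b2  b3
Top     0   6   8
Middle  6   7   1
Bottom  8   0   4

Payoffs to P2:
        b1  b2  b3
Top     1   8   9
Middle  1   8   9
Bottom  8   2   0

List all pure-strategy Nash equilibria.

P1 against b1: payoffs 0, 6, 8 → best response Bottom.
P1 against b2: payoffs 6, 7, 0 → best response Middle.
P1 against b3: payoffs 8, 1, 4 → best response Top.
P2 against Top: payoffs 1, 8, 9 → best response b3.
P2 against Middle: payoffs 1, 8, 9 → best response b3.
P2 against Bottom: payoffs 8, 2, 0 → best response b1.
Mutual best responses: (Top, b3); (Bottom, b1).

Pure-strategy Nash equilibria: (Top, b3) and (Bottom, b1)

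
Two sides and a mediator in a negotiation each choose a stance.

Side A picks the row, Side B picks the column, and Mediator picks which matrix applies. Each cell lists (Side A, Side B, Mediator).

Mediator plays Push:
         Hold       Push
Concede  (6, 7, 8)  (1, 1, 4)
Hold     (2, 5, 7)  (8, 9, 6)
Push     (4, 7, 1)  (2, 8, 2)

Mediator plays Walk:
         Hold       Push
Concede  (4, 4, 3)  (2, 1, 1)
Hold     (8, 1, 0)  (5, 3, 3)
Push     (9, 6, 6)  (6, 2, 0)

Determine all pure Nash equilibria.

Check each profile: it is a Nash equilibrium iff no player can strictly gain by switching unilaterally.
(Concede, Hold, Push): Side A gets 6, best alternative 4; Side B gets 7, best alternative 1; Mediator gets 8, best alternative 3. No profitable deviation — NE.
(Concede, Hold, Walk): Side A can switch to Hold (4 → 8). Not NE.
(Concede, Push, Push): Side A can switch to Hold (1 → 8). Not NE.
(Concede, Push, Walk): Side A can switch to Hold (2 → 5). Not NE.
(Hold, Hold, Push): Side A can switch to Concede (2 → 6). Not NE.
(Hold, Hold, Walk): Side A can switch to Push (8 → 9). Not NE.
(Hold, Push, Push): Side A gets 8, best alternative 2; Side B gets 9, best alternative 5; Mediator gets 6, best alternative 3. No profitable deviation — NE.
(Hold, Push, Walk): Side A can switch to Push (5 → 6). Not NE.
(Push, Hold, Push): Side A can switch to Concede (4 → 6). Not NE.
(Push, Hold, Walk): Side A gets 9, best alternative 8; Side B gets 6, best alternative 2; Mediator gets 6, best alternative 1. No profitable deviation — NE.
(Push, Push, Push): Side A can switch to Hold (2 → 8). Not NE.
(The remaining 1 profile has a profitable deviation by the same check.)

(Concede, Hold, Push); (Hold, Push, Push); (Push, Hold, Walk)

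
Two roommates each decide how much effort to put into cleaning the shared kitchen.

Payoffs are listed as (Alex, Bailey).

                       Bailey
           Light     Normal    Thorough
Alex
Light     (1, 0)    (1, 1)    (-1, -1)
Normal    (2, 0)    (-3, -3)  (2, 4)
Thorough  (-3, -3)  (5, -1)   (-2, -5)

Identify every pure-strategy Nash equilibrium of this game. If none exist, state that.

(Light, Light): Alex can switch to Normal (1 → 2). Not NE.
(Light, Normal): Alex can switch to Thorough (1 → 5). Not NE.
(Light, Thorough): Alex can switch to Normal (-1 → 2). Not NE.
(Normal, Light): Bailey can switch to Thorough (0 → 4). Not NE.
(Normal, Normal): Alex can switch to Light (-3 → 1). Not NE.
(Normal, Thorough): Alex gets 2, best alternative -1; Bailey gets 4, best alternative 0. No profitable deviation — NE.
(Thorough, Light): Alex can switch to Light (-3 → 1). Not NE.
(Thorough, Normal): Alex gets 5, best alternative 1; Bailey gets -1, best alternative -3. No profitable deviation — NE.
(Thorough, Thorough): Alex can switch to Light (-2 → -1). Not NE.

Pure-strategy Nash equilibria: (Normal, Thorough), (Thorough, Normal)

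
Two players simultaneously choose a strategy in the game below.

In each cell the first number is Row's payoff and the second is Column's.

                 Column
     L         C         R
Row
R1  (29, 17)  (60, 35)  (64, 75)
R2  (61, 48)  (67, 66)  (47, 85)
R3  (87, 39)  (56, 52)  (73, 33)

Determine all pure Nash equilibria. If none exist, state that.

none

(R1, L): Row can switch to R2 (29 → 61). Not NE.
(R1, C): Row can switch to R2 (60 → 67). Not NE.
(R1, R): Row can switch to R3 (64 → 73). Not NE.
(R2, L): Row can switch to R3 (61 → 87). Not NE.
(R2, C): Column can switch to R (66 → 85). Not NE.
(R2, R): Row can switch to R1 (47 → 64). Not NE.
(The remaining 3 profiles each have a profitable deviation by the same check.)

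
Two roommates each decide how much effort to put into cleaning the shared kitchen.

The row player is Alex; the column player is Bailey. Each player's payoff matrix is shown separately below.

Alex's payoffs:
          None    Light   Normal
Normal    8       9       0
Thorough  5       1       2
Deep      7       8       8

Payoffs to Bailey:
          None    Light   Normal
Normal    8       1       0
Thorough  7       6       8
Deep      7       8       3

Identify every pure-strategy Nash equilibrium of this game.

Pure NE: (Normal, None)

Alex against None: payoffs 8, 5, 7 → best response Normal.
Alex against Light: payoffs 9, 1, 8 → best response Normal.
Alex against Normal: payoffs 0, 2, 8 → best response Deep.
Bailey against Normal: payoffs 8, 1, 0 → best response None.
Bailey against Thorough: payoffs 7, 6, 8 → best response Normal.
Bailey against Deep: payoffs 7, 8, 3 → best response Light.
Mutual best responses: (Normal, None).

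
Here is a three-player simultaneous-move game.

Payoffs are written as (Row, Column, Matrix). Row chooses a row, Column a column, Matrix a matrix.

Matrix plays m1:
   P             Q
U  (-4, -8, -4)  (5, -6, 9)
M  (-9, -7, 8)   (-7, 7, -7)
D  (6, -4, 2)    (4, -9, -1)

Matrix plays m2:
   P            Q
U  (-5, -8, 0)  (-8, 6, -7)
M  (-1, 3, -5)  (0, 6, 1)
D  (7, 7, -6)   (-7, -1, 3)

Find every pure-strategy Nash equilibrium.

Check each profile: it is a Nash equilibrium iff no player can strictly gain by switching unilaterally.
(U, P, m1): Row can switch to D (-4 → 6). Not NE.
(U, P, m2): Row can switch to M (-5 → -1). Not NE.
(U, Q, m1): Row gets 5, best alternative 4; Column gets -6, best alternative -8; Matrix gets 9, best alternative -7. No profitable deviation — NE.
(U, Q, m2): Row can switch to M (-8 → 0). Not NE.
(M, P, m1): Row can switch to U (-9 → -4). Not NE.
(M, P, m2): Row can switch to D (-1 → 7). Not NE.
(M, Q, m1): Row can switch to U (-7 → 5). Not NE.
(M, Q, m2): Row gets 0, best alternative -7; Column gets 6, best alternative 3; Matrix gets 1, best alternative -7. No profitable deviation — NE.
(D, P, m1): Row gets 6, best alternative -4; Column gets -4, best alternative -9; Matrix gets 2, best alternative -6. No profitable deviation — NE.
(D, P, m2): Matrix can switch to m1 (-6 → 2). Not NE.
(D, Q, m1): Row can switch to U (4 → 5). Not NE.
(D, Q, m2): Row can switch to M (-7 → 0). Not NE.

(U, Q, m1), (M, Q, m2), (D, P, m1)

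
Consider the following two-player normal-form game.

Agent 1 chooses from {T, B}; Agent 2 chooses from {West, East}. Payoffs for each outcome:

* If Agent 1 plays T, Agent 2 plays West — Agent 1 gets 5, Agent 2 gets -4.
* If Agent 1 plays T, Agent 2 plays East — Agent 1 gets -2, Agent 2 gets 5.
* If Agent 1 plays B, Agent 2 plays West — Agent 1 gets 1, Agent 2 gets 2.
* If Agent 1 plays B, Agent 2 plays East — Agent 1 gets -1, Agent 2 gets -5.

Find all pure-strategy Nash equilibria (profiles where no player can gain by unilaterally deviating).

Mark each player's best response to every combination of opponents' strategies; a profile where every player is best-responding is a pure Nash equilibrium.
Agent 1 against West: payoffs 5, 1 → best response T.
Agent 1 against East: payoffs -2, -1 → best response B.
Agent 2 against T: payoffs -4, 5 → best response East.
Agent 2 against B: payoffs 2, -5 → best response West.
No profile is a mutual best response for all players.

There is no pure-strategy Nash equilibrium.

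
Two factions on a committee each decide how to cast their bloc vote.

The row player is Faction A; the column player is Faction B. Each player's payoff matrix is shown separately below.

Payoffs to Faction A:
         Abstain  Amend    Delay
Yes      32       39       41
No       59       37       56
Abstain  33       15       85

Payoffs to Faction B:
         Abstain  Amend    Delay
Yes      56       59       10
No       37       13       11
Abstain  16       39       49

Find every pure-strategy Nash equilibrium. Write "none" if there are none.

Faction A against Abstain: payoffs 32, 59, 33 → best response No.
Faction A against Amend: payoffs 39, 37, 15 → best response Yes.
Faction A against Delay: payoffs 41, 56, 85 → best response Abstain.
Faction B against Yes: payoffs 56, 59, 10 → best response Amend.
Faction B against No: payoffs 37, 13, 11 → best response Abstain.
Faction B against Abstain: payoffs 16, 39, 49 → best response Delay.
Mutual best responses: (Yes, Amend); (No, Abstain); (Abstain, Delay).

(Yes, Amend), (No, Abstain), (Abstain, Delay)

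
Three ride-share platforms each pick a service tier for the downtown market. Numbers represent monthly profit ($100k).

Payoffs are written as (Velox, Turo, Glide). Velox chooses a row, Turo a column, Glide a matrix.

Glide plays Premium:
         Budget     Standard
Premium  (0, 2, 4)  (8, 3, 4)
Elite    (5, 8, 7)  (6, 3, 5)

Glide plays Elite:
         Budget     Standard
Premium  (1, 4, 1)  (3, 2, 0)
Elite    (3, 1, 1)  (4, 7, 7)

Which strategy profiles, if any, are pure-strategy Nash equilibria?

For each strategy profile, look for a profitable unilateral deviation.
(Premium, Budget, Premium): Velox can switch to Elite (0 → 5). Not NE.
(Premium, Budget, Elite): Velox can switch to Elite (1 → 3). Not NE.
(Premium, Standard, Premium): Velox gets 8, best alternative 6; Turo gets 3, best alternative 2; Glide gets 4, best alternative 0. No profitable deviation — NE.
(Premium, Standard, Elite): Velox can switch to Elite (3 → 4). Not NE.
(Elite, Budget, Premium): Velox gets 5, best alternative 0; Turo gets 8, best alternative 3; Glide gets 7, best alternative 1. No profitable deviation — NE.
(Elite, Budget, Elite): Turo can switch to Standard (1 → 7). Not NE.
(Elite, Standard, Premium): Velox can switch to Premium (6 → 8). Not NE.
(Elite, Standard, Elite): Velox gets 4, best alternative 3; Turo gets 7, best alternative 1; Glide gets 7, best alternative 5. No profitable deviation — NE.

(Premium, Standard, Premium), (Elite, Budget, Premium), (Elite, Standard, Elite)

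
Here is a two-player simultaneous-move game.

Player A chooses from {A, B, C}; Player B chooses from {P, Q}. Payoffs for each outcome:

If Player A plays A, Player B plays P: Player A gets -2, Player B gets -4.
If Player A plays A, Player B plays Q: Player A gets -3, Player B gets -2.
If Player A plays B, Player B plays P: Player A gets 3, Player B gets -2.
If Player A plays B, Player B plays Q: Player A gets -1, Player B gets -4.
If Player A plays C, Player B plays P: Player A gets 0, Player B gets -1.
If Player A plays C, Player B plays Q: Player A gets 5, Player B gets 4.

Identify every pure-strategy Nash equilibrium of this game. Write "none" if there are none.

Pure-strategy Nash equilibria: (B, P), (C, Q)

For each player, find the best response to each opponent profile; mutual best responses are the pure NE.
Player A against P: payoffs -2, 3, 0 → best response B.
Player A against Q: payoffs -3, -1, 5 → best response C.
Player B against A: payoffs -4, -2 → best response Q.
Player B against B: payoffs -2, -4 → best response P.
Player B against C: payoffs -1, 4 → best response Q.
Mutual best responses: (B, P); (C, Q).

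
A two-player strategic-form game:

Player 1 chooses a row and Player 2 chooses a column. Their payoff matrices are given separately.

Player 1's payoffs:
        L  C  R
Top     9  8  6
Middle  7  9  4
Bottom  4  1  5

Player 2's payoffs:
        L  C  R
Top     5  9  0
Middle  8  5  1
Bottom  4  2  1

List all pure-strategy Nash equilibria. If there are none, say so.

(Top, L): Player 2 can switch to C (5 → 9). Not NE.
(Top, C): Player 1 can switch to Middle (8 → 9). Not NE.
(Top, R): Player 2 can switch to L (0 → 5). Not NE.
(Middle, L): Player 1 can switch to Top (7 → 9). Not NE.
(Middle, C): Player 2 can switch to L (5 → 8). Not NE.
(Middle, R): Player 1 can switch to Top (4 → 6). Not NE.
(Bottom, L): Player 1 can switch to Top (4 → 9). Not NE.
(Bottom, C): Player 1 can switch to Top (1 → 8). Not NE.
(Bottom, R): Player 1 can switch to Top (5 → 6). Not NE.

none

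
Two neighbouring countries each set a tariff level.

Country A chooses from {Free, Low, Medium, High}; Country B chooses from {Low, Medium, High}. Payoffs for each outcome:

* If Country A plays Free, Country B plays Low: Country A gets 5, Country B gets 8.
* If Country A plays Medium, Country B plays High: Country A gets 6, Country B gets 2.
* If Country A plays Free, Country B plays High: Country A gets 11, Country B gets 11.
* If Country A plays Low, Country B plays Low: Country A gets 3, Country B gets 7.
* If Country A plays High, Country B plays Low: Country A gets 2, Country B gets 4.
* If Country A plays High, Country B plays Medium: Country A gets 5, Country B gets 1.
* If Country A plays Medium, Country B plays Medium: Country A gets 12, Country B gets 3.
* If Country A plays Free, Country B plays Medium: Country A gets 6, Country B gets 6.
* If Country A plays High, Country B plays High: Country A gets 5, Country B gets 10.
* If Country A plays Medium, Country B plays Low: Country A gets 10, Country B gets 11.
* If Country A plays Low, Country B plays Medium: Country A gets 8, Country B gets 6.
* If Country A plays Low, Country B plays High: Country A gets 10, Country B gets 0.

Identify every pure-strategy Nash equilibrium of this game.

Pure-strategy Nash equilibria: (Free, High); (Medium, Low)

For each strategy profile, look for a profitable unilateral deviation.
(Free, Low): Country A can switch to Medium (5 → 10). Not NE.
(Free, Medium): Country A can switch to Low (6 → 8). Not NE.
(Free, High): Country A gets 11, best alternative 10; Country B gets 11, best alternative 8. No profitable deviation — NE.
(Low, Low): Country A can switch to Free (3 → 5). Not NE.
(Low, Medium): Country A can switch to Medium (8 → 12). Not NE.
(Low, High): Country A can switch to Free (10 → 11). Not NE.
(Medium, Low): Country A gets 10, best alternative 5; Country B gets 11, best alternative 3. No profitable deviation — NE.
(Medium, Medium): Country B can switch to Low (3 → 11). Not NE.
(Medium, High): Country A can switch to Free (6 → 11). Not NE.
(High, Low): Country A can switch to Free (2 → 5). Not NE.
(High, Medium): Country A can switch to Free (5 → 6). Not NE.
(High, High): Country A can switch to Free (5 → 11). Not NE.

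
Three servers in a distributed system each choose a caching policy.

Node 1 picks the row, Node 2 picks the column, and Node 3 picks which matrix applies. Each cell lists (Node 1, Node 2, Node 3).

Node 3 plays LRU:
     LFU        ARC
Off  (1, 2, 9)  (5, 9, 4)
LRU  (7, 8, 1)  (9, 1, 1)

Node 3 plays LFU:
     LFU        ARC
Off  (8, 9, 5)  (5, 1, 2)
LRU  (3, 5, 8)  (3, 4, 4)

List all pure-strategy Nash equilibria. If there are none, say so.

For each player, find the best response to each opponent profile; mutual best responses are the pure NE.
Node 1 against (LFU, LRU): payoffs 1, 7 → best response LRU.
Node 1 against (LFU, LFU): payoffs 8, 3 → best response Off.
Node 1 against (ARC, LRU): payoffs 5, 9 → best response LRU.
Node 1 against (ARC, LFU): payoffs 5, 3 → best response Off.
Node 2 against (Off, LRU): payoffs 2, 9 → best response ARC.
Node 2 against (Off, LFU): payoffs 9, 1 → best response LFU.
Node 2 against (LRU, LRU): payoffs 8, 1 → best response LFU.
Node 2 against (LRU, LFU): payoffs 5, 4 → best response LFU.
Node 3 against (Off, LFU): payoffs 9, 5 → best response LRU.
Node 3 against (Off, ARC): payoffs 4, 2 → best response LRU.
Node 3 against (LRU, LFU): payoffs 1, 8 → best response LFU.
Node 3 against (LRU, ARC): payoffs 1, 4 → best response LFU.
No profile is a mutual best response for all players.

No pure-strategy Nash equilibrium.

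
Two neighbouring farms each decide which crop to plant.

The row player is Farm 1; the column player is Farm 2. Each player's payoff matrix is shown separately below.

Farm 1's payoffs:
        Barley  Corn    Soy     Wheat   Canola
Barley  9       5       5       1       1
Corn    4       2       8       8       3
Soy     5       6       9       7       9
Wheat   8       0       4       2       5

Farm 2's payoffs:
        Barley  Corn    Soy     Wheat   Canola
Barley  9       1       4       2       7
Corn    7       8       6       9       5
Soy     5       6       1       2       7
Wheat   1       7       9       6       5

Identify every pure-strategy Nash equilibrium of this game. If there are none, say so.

Pure-strategy Nash equilibria: (Barley, Barley) and (Corn, Wheat) and (Soy, Canola)

Check each profile: it is a Nash equilibrium iff no player can strictly gain by switching unilaterally.
(Barley, Barley): Farm 1 gets 9, best alternative 8; Farm 2 gets 9, best alternative 7. No profitable deviation — NE.
(Barley, Corn): Farm 1 can switch to Soy (5 → 6). Not NE.
(Barley, Soy): Farm 1 can switch to Corn (5 → 8). Not NE.
(Barley, Wheat): Farm 1 can switch to Corn (1 → 8). Not NE.
(Barley, Canola): Farm 1 can switch to Corn (1 → 3). Not NE.
(Corn, Barley): Farm 1 can switch to Barley (4 → 9). Not NE.
(Corn, Corn): Farm 1 can switch to Barley (2 → 5). Not NE.
(Corn, Wheat): Farm 1 gets 8, best alternative 7; Farm 2 gets 9, best alternative 8. No profitable deviation — NE.
(Soy, Canola): Farm 1 gets 9, best alternative 5; Farm 2 gets 7, best alternative 6. No profitable deviation — NE.
(The remaining 11 profiles each have a profitable deviation by the same check.)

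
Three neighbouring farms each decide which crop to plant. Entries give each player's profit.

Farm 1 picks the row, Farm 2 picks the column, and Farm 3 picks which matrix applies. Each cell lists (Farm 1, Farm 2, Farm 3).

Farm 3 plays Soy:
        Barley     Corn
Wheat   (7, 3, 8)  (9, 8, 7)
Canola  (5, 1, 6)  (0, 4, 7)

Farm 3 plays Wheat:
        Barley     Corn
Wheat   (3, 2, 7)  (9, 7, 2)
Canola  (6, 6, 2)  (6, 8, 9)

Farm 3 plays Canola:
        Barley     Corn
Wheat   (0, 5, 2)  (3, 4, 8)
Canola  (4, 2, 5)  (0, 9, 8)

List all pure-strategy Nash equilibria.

Mark each player's best response to every combination of opponents' strategies; a profile where every player is best-responding is a pure Nash equilibrium.
Farm 1 against (Barley, Soy): payoffs 7, 5 → best response Wheat.
Farm 1 against (Barley, Wheat): payoffs 3, 6 → best response Canola.
Farm 1 against (Barley, Canola): payoffs 0, 4 → best response Canola.
Farm 1 against (Corn, Soy): payoffs 9, 0 → best response Wheat.
Farm 1 against (Corn, Wheat): payoffs 9, 6 → best response Wheat.
Farm 1 against (Corn, Canola): payoffs 3, 0 → best response Wheat.
Farm 2 against (Wheat, Soy): payoffs 3, 8 → best response Corn.
Farm 2 against (Wheat, Wheat): payoffs 2, 7 → best response Corn.
Farm 2 against (Wheat, Canola): payoffs 5, 4 → best response Barley.
Farm 2 against (Canola, Soy): payoffs 1, 4 → best response Corn.
Farm 2 against (Canola, Wheat): payoffs 6, 8 → best response Corn.
Farm 2 against (Canola, Canola): payoffs 2, 9 → best response Corn.
Farm 3 against (Wheat, Barley): payoffs 8, 7, 2 → best response Soy.
Farm 3 against (Wheat, Corn): payoffs 7, 2, 8 → best response Canola.
Farm 3 against (Canola, Barley): payoffs 6, 2, 5 → best response Soy.
Farm 3 against (Canola, Corn): payoffs 7, 9, 8 → best response Wheat.
No profile is a mutual best response for all players.

This game has no pure Nash equilibrium.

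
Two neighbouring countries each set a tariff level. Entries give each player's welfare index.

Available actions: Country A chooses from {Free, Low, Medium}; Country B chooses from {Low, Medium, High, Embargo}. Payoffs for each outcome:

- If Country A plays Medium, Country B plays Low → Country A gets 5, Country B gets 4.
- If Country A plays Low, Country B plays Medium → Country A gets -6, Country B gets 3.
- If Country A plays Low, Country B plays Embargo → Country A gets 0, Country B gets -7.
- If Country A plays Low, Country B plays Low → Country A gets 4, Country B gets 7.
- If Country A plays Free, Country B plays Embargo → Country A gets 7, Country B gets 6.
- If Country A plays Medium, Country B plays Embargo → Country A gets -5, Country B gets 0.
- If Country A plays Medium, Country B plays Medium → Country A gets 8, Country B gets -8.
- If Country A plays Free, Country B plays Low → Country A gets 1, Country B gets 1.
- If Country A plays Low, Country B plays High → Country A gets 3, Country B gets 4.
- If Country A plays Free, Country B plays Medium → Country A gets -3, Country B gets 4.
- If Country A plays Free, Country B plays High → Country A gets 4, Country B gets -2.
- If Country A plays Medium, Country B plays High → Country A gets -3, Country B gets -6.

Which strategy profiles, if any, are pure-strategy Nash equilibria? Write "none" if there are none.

(Free, Embargo), (Medium, Low)

(Free, Low): Country A can switch to Low (1 → 4). Not NE.
(Free, Medium): Country A can switch to Medium (-3 → 8). Not NE.
(Free, High): Country B can switch to Low (-2 → 1). Not NE.
(Free, Embargo): Country A gets 7, best alternative 0; Country B gets 6, best alternative 4. No profitable deviation — NE.
(Low, Low): Country A can switch to Medium (4 → 5). Not NE.
(Low, Medium): Country A can switch to Free (-6 → -3). Not NE.
(Low, High): Country A can switch to Free (3 → 4). Not NE.
(Low, Embargo): Country A can switch to Free (0 → 7). Not NE.
(Medium, Low): Country A gets 5, best alternative 4; Country B gets 4, best alternative 0. No profitable deviation — NE.
(Medium, Medium): Country B can switch to Low (-8 → 4). Not NE.
(The remaining 2 profiles each have a profitable deviation by the same check.)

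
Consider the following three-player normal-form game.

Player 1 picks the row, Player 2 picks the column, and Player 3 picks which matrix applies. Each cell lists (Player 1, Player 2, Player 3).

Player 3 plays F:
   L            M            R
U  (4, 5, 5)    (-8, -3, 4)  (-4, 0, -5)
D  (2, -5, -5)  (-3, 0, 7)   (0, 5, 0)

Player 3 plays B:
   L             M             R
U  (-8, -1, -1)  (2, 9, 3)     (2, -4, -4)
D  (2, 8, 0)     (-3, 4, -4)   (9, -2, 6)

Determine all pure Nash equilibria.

Check each profile: it is a Nash equilibrium iff no player can strictly gain by switching unilaterally.
(U, L, F): Player 1 gets 4, best alternative 2; Player 2 gets 5, best alternative 0; Player 3 gets 5, best alternative -1. No profitable deviation — NE.
(U, L, B): Player 1 can switch to D (-8 → 2). Not NE.
(U, M, F): Player 1 can switch to D (-8 → -3). Not NE.
(U, M, B): Player 3 can switch to F (3 → 4). Not NE.
(U, R, F): Player 1 can switch to D (-4 → 0). Not NE.
(U, R, B): Player 1 can switch to D (2 → 9). Not NE.
(D, L, F): Player 1 can switch to U (2 → 4). Not NE.
(D, L, B): Player 1 gets 2, best alternative -8; Player 2 gets 8, best alternative 4; Player 3 gets 0, best alternative -5. No profitable deviation — NE.
(D, M, F): Player 2 can switch to R (0 → 5). Not NE.
(D, M, B): Player 1 can switch to U (-3 → 2). Not NE.
(D, R, F): Player 3 can switch to B (0 → 6). Not NE.
(D, R, B): Player 2 can switch to L (-2 → 8). Not NE.

(U, L, F), (D, L, B)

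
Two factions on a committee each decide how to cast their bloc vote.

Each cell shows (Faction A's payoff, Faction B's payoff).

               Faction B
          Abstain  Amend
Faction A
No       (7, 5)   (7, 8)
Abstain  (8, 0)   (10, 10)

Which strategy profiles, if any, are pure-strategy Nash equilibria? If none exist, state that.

(No, Abstain): Faction A can switch to Abstain (7 → 8). Not NE.
(No, Amend): Faction A can switch to Abstain (7 → 10). Not NE.
(Abstain, Abstain): Faction B can switch to Amend (0 → 10). Not NE.
(Abstain, Amend): Faction A gets 10, best alternative 7; Faction B gets 10, best alternative 0. No profitable deviation — NE.

The unique pure-strategy Nash equilibrium is (Abstain, Amend).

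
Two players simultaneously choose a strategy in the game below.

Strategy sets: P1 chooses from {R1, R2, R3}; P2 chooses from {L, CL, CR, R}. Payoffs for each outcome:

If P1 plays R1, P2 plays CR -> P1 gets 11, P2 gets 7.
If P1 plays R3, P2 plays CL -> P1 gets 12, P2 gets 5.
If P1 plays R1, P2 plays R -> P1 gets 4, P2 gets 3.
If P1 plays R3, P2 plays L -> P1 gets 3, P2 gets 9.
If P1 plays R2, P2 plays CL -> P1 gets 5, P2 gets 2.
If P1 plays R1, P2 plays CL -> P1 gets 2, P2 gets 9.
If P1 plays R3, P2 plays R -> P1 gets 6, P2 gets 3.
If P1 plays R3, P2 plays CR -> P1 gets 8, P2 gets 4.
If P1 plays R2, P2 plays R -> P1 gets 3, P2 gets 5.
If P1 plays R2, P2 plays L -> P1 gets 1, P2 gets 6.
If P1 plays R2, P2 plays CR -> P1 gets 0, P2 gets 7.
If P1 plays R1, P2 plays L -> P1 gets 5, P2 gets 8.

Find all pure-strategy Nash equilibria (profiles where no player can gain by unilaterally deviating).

No pure-strategy Nash equilibrium.

(R1, L): P2 can switch to CL (8 → 9). Not NE.
(R1, CL): P1 can switch to R2 (2 → 5). Not NE.
(R1, CR): P2 can switch to L (7 → 8). Not NE.
(R1, R): P1 can switch to R3 (4 → 6). Not NE.
(R2, L): P1 can switch to R1 (1 → 5). Not NE.
(R2, CL): P1 can switch to R3 (5 → 12). Not NE.
(R2, CR): P1 can switch to R1 (0 → 11). Not NE.
(R2, R): P1 can switch to R1 (3 → 4). Not NE.
(R3, L): P1 can switch to R1 (3 → 5). Not NE.
(R3, CL): P2 can switch to L (5 → 9). Not NE.
(The remaining 2 profiles each have a profitable deviation by the same check.)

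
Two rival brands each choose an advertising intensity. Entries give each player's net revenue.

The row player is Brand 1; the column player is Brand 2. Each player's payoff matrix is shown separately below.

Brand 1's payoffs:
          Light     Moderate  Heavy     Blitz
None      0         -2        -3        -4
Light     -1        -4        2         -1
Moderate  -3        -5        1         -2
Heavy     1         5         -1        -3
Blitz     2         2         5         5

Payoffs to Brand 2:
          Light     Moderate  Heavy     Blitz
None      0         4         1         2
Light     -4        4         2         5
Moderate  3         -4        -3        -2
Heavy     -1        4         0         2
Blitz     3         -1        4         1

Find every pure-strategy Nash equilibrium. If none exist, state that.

Check each profile: it is a Nash equilibrium iff no player can strictly gain by switching unilaterally.
(None, Light): Brand 1 can switch to Heavy (0 → 1). Not NE.
(None, Moderate): Brand 1 can switch to Heavy (-2 → 5). Not NE.
(None, Heavy): Brand 1 can switch to Light (-3 → 2). Not NE.
(None, Blitz): Brand 1 can switch to Light (-4 → -1). Not NE.
(Light, Light): Brand 1 can switch to None (-1 → 0). Not NE.
(Light, Moderate): Brand 1 can switch to None (-4 → -2). Not NE.
(Light, Heavy): Brand 1 can switch to Blitz (2 → 5). Not NE.
(Light, Blitz): Brand 1 can switch to Blitz (-1 → 5). Not NE.
(Moderate, Light): Brand 1 can switch to None (-3 → 0). Not NE.
(Moderate, Moderate): Brand 1 can switch to None (-5 → -2). Not NE.
(Heavy, Moderate): Brand 1 gets 5, best alternative 2; Brand 2 gets 4, best alternative 2. No profitable deviation — NE.
(Blitz, Heavy): Brand 1 gets 5, best alternative 2; Brand 2 gets 4, best alternative 3. No profitable deviation — NE.
(The remaining 8 profiles each have a profitable deviation by the same check.)

(Heavy, Moderate) and (Blitz, Heavy)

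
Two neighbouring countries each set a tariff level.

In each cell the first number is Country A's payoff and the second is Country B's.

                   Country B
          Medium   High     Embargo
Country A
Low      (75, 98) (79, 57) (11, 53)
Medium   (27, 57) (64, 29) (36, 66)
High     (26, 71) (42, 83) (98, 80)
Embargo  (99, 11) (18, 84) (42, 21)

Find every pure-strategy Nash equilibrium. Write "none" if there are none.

No pure-strategy Nash equilibrium.

Mark each player's best response to every combination of opponents' strategies; a profile where every player is best-responding is a pure Nash equilibrium.
Country A against Medium: payoffs 75, 27, 26, 99 → best response Embargo.
Country A against High: payoffs 79, 64, 42, 18 → best response Low.
Country A against Embargo: payoffs 11, 36, 98, 42 → best response High.
Country B against Low: payoffs 98, 57, 53 → best response Medium.
Country B against Medium: payoffs 57, 29, 66 → best response Embargo.
Country B against High: payoffs 71, 83, 80 → best response High.
Country B against Embargo: payoffs 11, 84, 21 → best response High.
No profile is a mutual best response for all players.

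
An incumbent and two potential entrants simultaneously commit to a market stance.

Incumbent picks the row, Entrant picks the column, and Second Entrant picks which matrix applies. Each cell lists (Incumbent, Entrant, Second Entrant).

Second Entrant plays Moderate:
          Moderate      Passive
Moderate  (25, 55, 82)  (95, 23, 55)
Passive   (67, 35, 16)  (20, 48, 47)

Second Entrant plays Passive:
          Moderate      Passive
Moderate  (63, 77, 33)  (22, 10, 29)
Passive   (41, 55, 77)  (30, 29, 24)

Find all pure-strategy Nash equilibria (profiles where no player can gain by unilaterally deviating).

Incumbent against (Moderate, Moderate): payoffs 25, 67 → best response Passive.
Incumbent against (Moderate, Passive): payoffs 63, 41 → best response Moderate.
Incumbent against (Passive, Moderate): payoffs 95, 20 → best response Moderate.
Incumbent against (Passive, Passive): payoffs 22, 30 → best response Passive.
Entrant against (Moderate, Moderate): payoffs 55, 23 → best response Moderate.
Entrant against (Moderate, Passive): payoffs 77, 10 → best response Moderate.
Entrant against (Passive, Moderate): payoffs 35, 48 → best response Passive.
Entrant against (Passive, Passive): payoffs 55, 29 → best response Moderate.
Second Entrant against (Moderate, Moderate): payoffs 82, 33 → best response Moderate.
Second Entrant against (Moderate, Passive): payoffs 55, 29 → best response Moderate.
Second Entrant against (Passive, Moderate): payoffs 16, 77 → best response Passive.
Second Entrant against (Passive, Passive): payoffs 47, 24 → best response Moderate.
No profile is a mutual best response for all players.

There is no pure-strategy Nash equilibrium.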